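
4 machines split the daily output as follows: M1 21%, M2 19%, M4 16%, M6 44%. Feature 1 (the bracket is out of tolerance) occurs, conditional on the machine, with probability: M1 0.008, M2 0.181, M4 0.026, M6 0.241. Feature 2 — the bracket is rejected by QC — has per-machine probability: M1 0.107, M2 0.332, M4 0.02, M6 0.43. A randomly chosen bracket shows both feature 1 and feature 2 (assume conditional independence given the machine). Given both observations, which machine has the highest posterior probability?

Prior × likelihood for each hypothesis:
  M1: 0.21 × 0.008 × 0.107 = 0.00017976
  M2: 0.19 × 0.181 × 0.332 = 0.01141748
  M4: 0.16 × 0.026 × 0.02 = 0.0000832
  M6: 0.44 × 0.241 × 0.43 = 0.0455972
Total = 0.05727764.
Largest term belongs to M6, so M6 is most probable.

M6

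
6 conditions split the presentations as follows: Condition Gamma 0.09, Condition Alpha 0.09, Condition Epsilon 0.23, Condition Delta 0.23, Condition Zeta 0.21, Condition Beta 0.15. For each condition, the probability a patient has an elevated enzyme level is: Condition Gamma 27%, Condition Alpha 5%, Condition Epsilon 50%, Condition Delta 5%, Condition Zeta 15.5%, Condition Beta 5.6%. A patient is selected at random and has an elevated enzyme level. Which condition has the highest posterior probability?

Condition Epsilon

By Bayes' rule, posterior ∝ prior × likelihood:
  Condition Gamma: 0.09 × 0.27 = 0.0243
  Condition Alpha: 0.09 × 0.05 = 0.0045
  Condition Epsilon: 0.23 × 0.5 = 0.115
  Condition Delta: 0.23 × 0.05 = 0.0115
  Condition Zeta: 0.21 × 0.155 = 0.03255
  Condition Beta: 0.15 × 0.056 = 0.0084
Total = 0.19625.
Largest term belongs to Condition Epsilon, so Condition Epsilon is most probable.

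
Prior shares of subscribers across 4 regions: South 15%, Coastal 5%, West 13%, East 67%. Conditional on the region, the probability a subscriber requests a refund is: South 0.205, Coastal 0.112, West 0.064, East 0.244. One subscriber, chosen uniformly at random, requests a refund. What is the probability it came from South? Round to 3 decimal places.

0.148

Unnormalized posteriors (prior × likelihood):
  South: 0.15 × 0.205 = 0.03075
  Coastal: 0.05 × 0.112 = 0.0056
  West: 0.13 × 0.064 = 0.00832
  East: 0.67 × 0.244 = 0.16348
Normalizing constant = 0.20815.
P(South | evidence) = 0.03075 / 0.20815 ≈ 0.148.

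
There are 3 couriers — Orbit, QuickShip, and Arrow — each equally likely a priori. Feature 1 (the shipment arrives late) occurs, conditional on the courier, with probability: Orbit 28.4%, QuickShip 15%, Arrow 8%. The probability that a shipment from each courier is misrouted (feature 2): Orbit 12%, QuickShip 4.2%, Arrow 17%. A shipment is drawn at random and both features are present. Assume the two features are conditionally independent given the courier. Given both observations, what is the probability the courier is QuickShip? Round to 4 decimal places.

With a uniform prior (1/3 each), posterior ∝ likelihood:
  Orbit: 0.284 × 0.12 = 0.03408
  QuickShip: 0.15 × 0.042 = 0.0063
  Arrow: 0.08 × 0.17 = 0.0136
Total = 0.05398.
P(QuickShip | evidence) = 0.0063 / 0.05398 ≈ 0.1167.

0.1167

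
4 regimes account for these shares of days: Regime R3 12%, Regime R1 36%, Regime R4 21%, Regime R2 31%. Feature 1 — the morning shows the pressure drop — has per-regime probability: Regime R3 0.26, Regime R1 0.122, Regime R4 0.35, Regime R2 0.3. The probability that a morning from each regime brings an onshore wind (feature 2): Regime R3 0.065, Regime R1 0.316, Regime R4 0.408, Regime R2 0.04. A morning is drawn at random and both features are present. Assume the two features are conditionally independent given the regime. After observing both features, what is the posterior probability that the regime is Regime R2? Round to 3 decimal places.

0.075

Prior × likelihood for each hypothesis:
  Regime R3: 0.12 × 0.26 × 0.065 = 0.002028
  Regime R1: 0.36 × 0.122 × 0.316 = 0.01387872
  Regime R4: 0.21 × 0.35 × 0.408 = 0.029988
  Regime R2: 0.31 × 0.3 × 0.04 = 0.00372
Sum = 0.04961472.
P(Regime R2 | evidence) = 0.00372 / 0.04961472 ≈ 0.075.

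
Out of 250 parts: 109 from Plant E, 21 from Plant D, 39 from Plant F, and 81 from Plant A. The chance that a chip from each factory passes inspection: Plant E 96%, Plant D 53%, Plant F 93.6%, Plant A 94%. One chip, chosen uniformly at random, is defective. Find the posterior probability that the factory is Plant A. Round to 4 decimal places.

Taking complements, P(defective | each) = Plant E 0.04, Plant D 0.47, Plant F 0.064, Plant A 0.06.
Compute prior × likelihood for every hypothesis:
  Plant E: 0.436 × 0.04 = 0.01744
  Plant D: 0.084 × 0.47 = 0.03948
  Plant F: 0.156 × 0.064 = 0.009984
  Plant A: 0.324 × 0.06 = 0.01944
Normalizing constant = 0.086344.
P(Plant A | evidence) = 0.01944 / 0.086344 ≈ 0.2251.

0.2251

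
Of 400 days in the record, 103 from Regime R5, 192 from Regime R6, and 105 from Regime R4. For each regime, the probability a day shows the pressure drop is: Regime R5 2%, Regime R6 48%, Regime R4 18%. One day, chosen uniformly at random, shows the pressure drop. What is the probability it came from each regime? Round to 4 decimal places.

Regime R5 0.0182, Regime R6 0.8147, Regime R4 0.1671

By Bayes' rule, posterior ∝ prior × likelihood:
  Regime R5: 0.2575 × 0.02 = 0.00515
  Regime R6: 0.48 × 0.48 = 0.2304
  Regime R4: 0.2625 × 0.18 = 0.04725
Total = 0.2828.
P(Regime R5 | drop) = 0.00515/0.2828 ≈ 0.0182
P(Regime R6 | drop) = 0.2304/0.2828 ≈ 0.8147
P(Regime R4 | drop) = 0.04725/0.2828 ≈ 0.1671
(Check: 0.0182+0.8147+0.1671 = 1.0000.)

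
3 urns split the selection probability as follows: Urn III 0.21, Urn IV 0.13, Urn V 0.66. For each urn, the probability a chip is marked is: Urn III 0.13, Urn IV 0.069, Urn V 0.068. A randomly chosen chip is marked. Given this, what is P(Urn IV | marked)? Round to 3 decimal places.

0.111

By Bayes' rule, posterior ∝ prior × likelihood:
  Urn III: 0.21 × 0.13 = 0.0273
  Urn IV: 0.13 × 0.069 = 0.00897
  Urn V: 0.66 × 0.068 = 0.04488
Total = 0.08115.
P(Urn IV | evidence) = 0.00897 / 0.08115 ≈ 0.111.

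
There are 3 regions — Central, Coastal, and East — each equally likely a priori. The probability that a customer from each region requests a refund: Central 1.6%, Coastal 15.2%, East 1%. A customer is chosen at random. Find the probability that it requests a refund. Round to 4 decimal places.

0.0593

With a uniform prior (1/3 each), posterior ∝ likelihood:
  Central: 0.016
  Coastal: 0.152
  East: 0.01
P(refund) = (1/3) × (0.016 + 0.152 + 0.01) = 0.178/3 ≈ 0.0593.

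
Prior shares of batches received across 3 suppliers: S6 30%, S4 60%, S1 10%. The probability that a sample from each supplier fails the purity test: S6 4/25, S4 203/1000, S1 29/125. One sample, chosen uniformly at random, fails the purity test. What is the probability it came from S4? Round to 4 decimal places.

0.6311

Prior × likelihood for each hypothesis:
  S6: 0.3 × 0.16 = 0.048
  S4: 0.6 × 0.203 = 0.1218
  S1: 0.1 × 0.232 = 0.0232
Total = 0.193.
P(S4 | evidence) = 0.1218 / 0.193 ≈ 0.6311.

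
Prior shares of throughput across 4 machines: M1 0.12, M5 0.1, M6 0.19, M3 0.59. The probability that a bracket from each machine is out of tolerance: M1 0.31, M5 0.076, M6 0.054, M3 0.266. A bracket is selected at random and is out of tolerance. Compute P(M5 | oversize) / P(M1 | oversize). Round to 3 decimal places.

By Bayes' rule, posterior ∝ prior × likelihood:
  M1: 0.12 × 0.31 = 0.0372
  M5: 0.1 × 0.076 = 0.0076
  M6: 0.19 × 0.054 = 0.01026
  M3: 0.59 × 0.266 = 0.15694
Normalizing constant = 0.212.
The ratio is 0.0076 / 0.0372 (the normalizer cancels) = 0.204.

0.204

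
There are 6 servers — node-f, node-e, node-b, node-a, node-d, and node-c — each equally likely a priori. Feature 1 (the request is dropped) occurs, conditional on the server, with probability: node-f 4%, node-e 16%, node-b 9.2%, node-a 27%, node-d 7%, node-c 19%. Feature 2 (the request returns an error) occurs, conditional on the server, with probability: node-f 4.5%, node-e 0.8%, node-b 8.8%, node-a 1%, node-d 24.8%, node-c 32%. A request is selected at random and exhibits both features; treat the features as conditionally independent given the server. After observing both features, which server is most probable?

With a uniform prior (1/6 each), posterior ∝ likelihood:
  node-f: 0.04 × 0.045 = 0.0018
  node-e: 0.16 × 0.008 = 0.00128
  node-b: 0.092 × 0.088 = 0.008096
  node-a: 0.27 × 0.01 = 0.0027
  node-d: 0.07 × 0.248 = 0.01736
  node-c: 0.19 × 0.32 = 0.0608
Sum = 0.092036.
Largest term belongs to node-c, so node-c is most probable.

node-c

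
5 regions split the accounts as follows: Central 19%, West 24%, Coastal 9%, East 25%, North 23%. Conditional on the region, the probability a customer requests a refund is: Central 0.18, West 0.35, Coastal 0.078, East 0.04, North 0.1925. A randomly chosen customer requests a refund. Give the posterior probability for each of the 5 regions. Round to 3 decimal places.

Prior × likelihood for each hypothesis:
  Central: 0.19 × 0.18 = 0.0342
  West: 0.24 × 0.35 = 0.084
  Coastal: 0.09 × 0.078 = 0.00702
  East: 0.25 × 0.04 = 0.01
  North: 0.23 × 0.1925 = 0.044275
Total = 0.179495.
P(Central | refund) = 0.0342/0.179495 ≈ 0.191
P(West | refund) = 0.084/0.179495 ≈ 0.468
P(Coastal | refund) = 0.00702/0.179495 ≈ 0.039
P(East | refund) = 0.01/0.179495 ≈ 0.056
P(North | refund) = 0.044275/0.179495 ≈ 0.247

Central 0.191, West 0.468, Coastal 0.039, East 0.056, North 0.247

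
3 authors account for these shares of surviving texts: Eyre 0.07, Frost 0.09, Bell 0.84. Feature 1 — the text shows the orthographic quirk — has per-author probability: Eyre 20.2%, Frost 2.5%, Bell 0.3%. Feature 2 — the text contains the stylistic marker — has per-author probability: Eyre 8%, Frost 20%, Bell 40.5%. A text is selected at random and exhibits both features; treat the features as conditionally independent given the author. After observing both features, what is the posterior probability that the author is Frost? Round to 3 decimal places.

0.173

Prior × likelihood for each hypothesis:
  Eyre: 0.07 × 0.202 × 0.08 = 0.0011312
  Frost: 0.09 × 0.025 × 0.2 = 0.00045
  Bell: 0.84 × 0.003 × 0.405 = 0.0010206
Total = 0.0026018.
P(Frost | evidence) = 0.00045 / 0.0026018 ≈ 0.173.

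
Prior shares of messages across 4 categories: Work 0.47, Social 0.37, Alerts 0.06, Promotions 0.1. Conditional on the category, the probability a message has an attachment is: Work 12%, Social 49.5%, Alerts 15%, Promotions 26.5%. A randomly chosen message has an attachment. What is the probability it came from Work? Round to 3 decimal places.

Compute prior × likelihood for every hypothesis:
  Work: 0.47 × 0.12 = 0.0564
  Social: 0.37 × 0.495 = 0.18315
  Alerts: 0.06 × 0.15 = 0.009
  Promotions: 0.1 × 0.265 = 0.0265
Sum = 0.27505.
P(Work | evidence) = 0.0564 / 0.27505 ≈ 0.205.

0.205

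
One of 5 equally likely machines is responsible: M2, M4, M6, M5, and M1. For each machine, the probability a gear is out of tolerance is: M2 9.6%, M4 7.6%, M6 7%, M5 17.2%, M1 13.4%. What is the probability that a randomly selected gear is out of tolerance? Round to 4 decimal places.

With a uniform prior (1/5 each), posterior ∝ likelihood:
  M2: 0.096
  M4: 0.076
  M6: 0.07
  M5: 0.172
  M1: 0.134
P(oversize) = (1/5) × (0.096 + 0.076 + 0.07 + 0.172 + 0.134) = 0.548/5 ≈ 0.1096.

0.1096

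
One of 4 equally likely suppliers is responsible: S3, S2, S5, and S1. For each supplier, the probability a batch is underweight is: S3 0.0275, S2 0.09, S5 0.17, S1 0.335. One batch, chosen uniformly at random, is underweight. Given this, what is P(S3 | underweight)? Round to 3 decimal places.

With a uniform prior (1/4 each), posterior ∝ likelihood:
  S3: 0.0275
  S2: 0.09
  S5: 0.17
  S1: 0.335
Total = 0.6225.
P(S3 | evidence) = 0.0275 / 0.6225 ≈ 0.044.

0.044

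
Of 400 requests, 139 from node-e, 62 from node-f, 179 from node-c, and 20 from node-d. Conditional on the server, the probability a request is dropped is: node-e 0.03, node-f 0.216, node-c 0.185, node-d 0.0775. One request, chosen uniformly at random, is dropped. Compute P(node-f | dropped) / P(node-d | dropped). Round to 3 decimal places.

8.640

Prior × likelihood for each hypothesis:
  node-e: 0.3475 × 0.03 = 0.010425
  node-f: 0.155 × 0.216 = 0.03348
  node-c: 0.4475 × 0.185 = 0.0827875
  node-d: 0.05 × 0.0775 = 0.003875
Normalizing constant = 0.1305675.
The ratio is 0.03348 / 0.003875 (the normalizer cancels) = 8.640.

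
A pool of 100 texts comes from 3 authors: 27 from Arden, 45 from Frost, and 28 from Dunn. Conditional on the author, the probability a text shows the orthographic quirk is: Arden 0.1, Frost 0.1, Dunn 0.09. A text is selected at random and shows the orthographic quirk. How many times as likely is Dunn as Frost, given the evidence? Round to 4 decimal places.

Unnormalized posteriors (prior × likelihood):
  Arden: 0.27 × 0.1 = 0.027
  Frost: 0.45 × 0.1 = 0.045
  Dunn: 0.28 × 0.09 = 0.0252
Normalizing constant = 0.0972.
The ratio is 0.0252 / 0.045 (the normalizer cancels) = 0.5600.

0.5600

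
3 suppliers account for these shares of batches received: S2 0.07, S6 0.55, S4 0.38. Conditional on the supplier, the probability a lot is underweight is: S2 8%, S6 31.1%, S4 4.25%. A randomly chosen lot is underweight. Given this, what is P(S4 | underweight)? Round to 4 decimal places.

0.0838

By Bayes' rule, posterior ∝ prior × likelihood:
  S2: 0.07 × 0.08 = 0.0056
  S6: 0.55 × 0.311 = 0.17105
  S4: 0.38 × 0.0425 = 0.01615
Total = 0.1928.
P(S4 | evidence) = 0.01615 / 0.1928 ≈ 0.0838.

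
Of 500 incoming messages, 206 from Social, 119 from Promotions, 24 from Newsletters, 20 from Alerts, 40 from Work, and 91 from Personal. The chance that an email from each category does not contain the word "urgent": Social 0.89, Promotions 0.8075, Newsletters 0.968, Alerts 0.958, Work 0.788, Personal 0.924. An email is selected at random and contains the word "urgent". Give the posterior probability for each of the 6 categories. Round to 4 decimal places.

Taking complements, P(urgent-flag | each) = Social 0.11, Promotions 0.1925, Newsletters 0.032, Alerts 0.042, Work 0.212, Personal 0.076.
Prior × likelihood for each hypothesis:
  Social: 0.412 × 0.11 = 0.04532
  Promotions: 0.238 × 0.1925 = 0.045815
  Newsletters: 0.048 × 0.032 = 0.001536
  Alerts: 0.04 × 0.042 = 0.00168
  Work: 0.08 × 0.212 = 0.01696
  Personal: 0.182 × 0.076 = 0.013832
Sum = 0.125143.
P(Social | urgent-flag) = 0.04532/0.125143 ≈ 0.3621
P(Promotions | urgent-flag) = 0.045815/0.125143 ≈ 0.3661
P(Newsletters | urgent-flag) = 0.001536/0.125143 ≈ 0.0123
P(Alerts | urgent-flag) = 0.00168/0.125143 ≈ 0.0134
P(Work | urgent-flag) = 0.01696/0.125143 ≈ 0.1355
P(Personal | urgent-flag) = 0.013832/0.125143 ≈ 0.1105
(Check: 0.3621+0.3661+0.0123+0.0134+0.1355+0.1105 = 0.9999.)

Social 0.3621, Promotions 0.3661, Newsletters 0.0123, Alerts 0.0134, Work 0.1355, Personal 0.1105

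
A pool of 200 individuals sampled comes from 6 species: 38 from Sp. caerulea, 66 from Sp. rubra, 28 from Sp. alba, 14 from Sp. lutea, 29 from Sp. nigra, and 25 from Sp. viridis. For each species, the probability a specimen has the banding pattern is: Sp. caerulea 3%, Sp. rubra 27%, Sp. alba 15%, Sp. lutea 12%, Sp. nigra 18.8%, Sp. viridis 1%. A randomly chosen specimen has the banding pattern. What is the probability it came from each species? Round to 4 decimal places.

Sp. caerulea 0.0373, Sp. rubra 0.5835, Sp. alba 0.1375, Sp. lutea 0.0550, Sp. nigra 0.1785, Sp. viridis 0.0082

By Bayes' rule, posterior ∝ prior × likelihood:
  Sp. caerulea: 0.19 × 0.03 = 0.0057
  Sp. rubra: 0.33 × 0.27 = 0.0891
  Sp. alba: 0.14 × 0.15 = 0.021
  Sp. lutea: 0.07 × 0.12 = 0.0084
  Sp. nigra: 0.145 × 0.188 = 0.02726
  Sp. viridis: 0.125 × 0.01 = 0.00125
Normalizing constant = 0.15271.
P(Sp. caerulea | banded) = 0.0057/0.15271 ≈ 0.0373
P(Sp. rubra | banded) = 0.0891/0.15271 ≈ 0.5835
P(Sp. alba | banded) = 0.021/0.15271 ≈ 0.1375
P(Sp. lutea | banded) = 0.0084/0.15271 ≈ 0.0550
P(Sp. nigra | banded) = 0.02726/0.15271 ≈ 0.1785
P(Sp. viridis | banded) = 0.00125/0.15271 ≈ 0.0082
(Check: 0.0373+0.5835+0.1375+0.0550+0.1785+0.0082 = 1.0000.)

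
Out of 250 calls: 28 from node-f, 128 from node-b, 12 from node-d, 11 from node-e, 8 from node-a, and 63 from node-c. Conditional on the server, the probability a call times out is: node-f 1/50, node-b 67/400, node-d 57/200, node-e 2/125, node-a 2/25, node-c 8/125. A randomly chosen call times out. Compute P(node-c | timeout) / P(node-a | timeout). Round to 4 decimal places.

6.3000

Compute prior × likelihood for every hypothesis:
  node-f: 0.112 × 0.02 = 0.00224
  node-b: 0.512 × 0.1675 = 0.08576
  node-d: 0.048 × 0.285 = 0.01368
  node-e: 0.044 × 0.016 = 0.000704
  node-a: 0.032 × 0.08 = 0.00256
  node-c: 0.252 × 0.064 = 0.016128
Total = 0.121072.
The ratio is 0.016128 / 0.00256 (the normalizer cancels) = 6.3000.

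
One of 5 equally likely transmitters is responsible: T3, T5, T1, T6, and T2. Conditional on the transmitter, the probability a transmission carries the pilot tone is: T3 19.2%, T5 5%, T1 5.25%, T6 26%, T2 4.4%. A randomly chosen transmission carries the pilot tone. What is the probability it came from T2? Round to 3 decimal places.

With a uniform prior (1/5 each), posterior ∝ likelihood:
  T3: 0.192
  T5: 0.05
  T1: 0.0525
  T6: 0.26
  T2: 0.044
Normalizing constant = 0.5985.
P(T2 | evidence) = 0.044 / 0.5985 ≈ 0.074.

0.074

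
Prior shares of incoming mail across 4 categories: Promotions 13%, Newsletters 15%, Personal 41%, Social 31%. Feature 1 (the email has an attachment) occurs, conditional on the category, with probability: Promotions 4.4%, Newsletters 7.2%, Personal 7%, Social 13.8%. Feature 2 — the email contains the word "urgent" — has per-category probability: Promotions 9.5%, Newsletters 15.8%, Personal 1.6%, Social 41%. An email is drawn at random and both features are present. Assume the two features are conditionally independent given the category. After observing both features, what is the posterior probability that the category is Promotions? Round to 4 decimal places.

Unnormalized posteriors (prior × likelihood):
  Promotions: 0.13 × 0.044 × 0.095 = 0.0005434
  Newsletters: 0.15 × 0.072 × 0.158 = 0.0017064
  Personal: 0.41 × 0.07 × 0.016 = 0.0004592
  Social: 0.31 × 0.138 × 0.41 = 0.0175398
Sum = 0.0202488.
P(Promotions | evidence) = 0.0005434 / 0.0202488 ≈ 0.0268.

0.0268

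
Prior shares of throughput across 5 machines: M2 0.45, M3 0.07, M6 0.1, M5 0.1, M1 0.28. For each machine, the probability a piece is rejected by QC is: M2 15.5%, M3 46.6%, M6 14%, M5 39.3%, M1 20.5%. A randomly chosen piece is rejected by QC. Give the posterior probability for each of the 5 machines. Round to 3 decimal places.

Compute prior × likelihood for every hypothesis:
  M2: 0.45 × 0.155 = 0.06975
  M3: 0.07 × 0.466 = 0.03262
  M6: 0.1 × 0.14 = 0.014
  M5: 0.1 × 0.393 = 0.0393
  M1: 0.28 × 0.205 = 0.0574
Total = 0.21307.
P(M2 | rejected) = 0.06975/0.21307 ≈ 0.327
P(M3 | rejected) = 0.03262/0.21307 ≈ 0.153
P(M6 | rejected) = 0.014/0.21307 ≈ 0.066
P(M5 | rejected) = 0.0393/0.21307 ≈ 0.184
P(M1 | rejected) = 0.0574/0.21307 ≈ 0.269

M2 0.327, M3 0.153, M6 0.066, M5 0.184, M1 0.269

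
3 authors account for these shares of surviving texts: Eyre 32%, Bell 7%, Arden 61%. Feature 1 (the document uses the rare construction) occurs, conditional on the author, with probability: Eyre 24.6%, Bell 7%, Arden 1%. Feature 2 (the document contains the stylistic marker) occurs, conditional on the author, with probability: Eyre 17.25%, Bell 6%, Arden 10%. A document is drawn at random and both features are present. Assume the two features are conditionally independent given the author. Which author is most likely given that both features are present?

By Bayes' rule, posterior ∝ prior × likelihood:
  Eyre: 0.32 × 0.246 × 0.1725 = 0.0135792
  Bell: 0.07 × 0.07 × 0.06 = 0.000294
  Arden: 0.61 × 0.01 × 0.1 = 0.00061
Sum = 0.0144832.
Largest term belongs to Eyre, so Eyre is most probable.

Eyre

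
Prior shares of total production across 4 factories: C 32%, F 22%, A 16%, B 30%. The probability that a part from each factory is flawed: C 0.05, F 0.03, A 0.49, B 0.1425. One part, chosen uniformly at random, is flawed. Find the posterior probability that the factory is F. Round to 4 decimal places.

0.0459

Prior × likelihood for each hypothesis:
  C: 0.32 × 0.05 = 0.016
  F: 0.22 × 0.03 = 0.0066
  A: 0.16 × 0.49 = 0.0784
  B: 0.3 × 0.1425 = 0.04275
Total = 0.14375.
P(F | evidence) = 0.0066 / 0.14375 ≈ 0.0459.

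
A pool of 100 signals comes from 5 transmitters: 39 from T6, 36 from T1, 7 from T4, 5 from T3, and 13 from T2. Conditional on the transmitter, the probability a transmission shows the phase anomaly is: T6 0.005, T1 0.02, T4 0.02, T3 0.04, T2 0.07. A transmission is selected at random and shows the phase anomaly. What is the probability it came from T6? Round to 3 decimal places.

Compute prior × likelihood for every hypothesis:
  T6: 0.39 × 0.005 = 0.00195
  T1: 0.36 × 0.02 = 0.0072
  T4: 0.07 × 0.02 = 0.0014
  T3: 0.05 × 0.04 = 0.002
  T2: 0.13 × 0.07 = 0.0091
Total = 0.02165.
P(T6 | evidence) = 0.00195 / 0.02165 ≈ 0.090.

0.090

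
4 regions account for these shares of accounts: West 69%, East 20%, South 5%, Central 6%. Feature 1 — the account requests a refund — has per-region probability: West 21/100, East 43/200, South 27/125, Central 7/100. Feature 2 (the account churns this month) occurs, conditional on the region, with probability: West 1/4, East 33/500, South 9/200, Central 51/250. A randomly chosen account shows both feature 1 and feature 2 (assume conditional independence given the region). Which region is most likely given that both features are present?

West

Compute prior × likelihood for every hypothesis:
  West: 0.69 × 0.21 × 0.25 = 0.036225
  East: 0.2 × 0.215 × 0.066 = 0.002838
  South: 0.05 × 0.216 × 0.045 = 0.000486
  Central: 0.06 × 0.07 × 0.204 = 0.0008568
Total = 0.0404058.
Largest term belongs to West, so West is most probable.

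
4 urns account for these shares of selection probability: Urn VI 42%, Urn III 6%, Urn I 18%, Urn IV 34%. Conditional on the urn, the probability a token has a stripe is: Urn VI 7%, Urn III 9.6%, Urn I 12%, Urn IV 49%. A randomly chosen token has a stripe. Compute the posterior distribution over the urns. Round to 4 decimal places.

By Bayes' rule, posterior ∝ prior × likelihood:
  Urn VI: 0.42 × 0.07 = 0.0294
  Urn III: 0.06 × 0.096 = 0.00576
  Urn I: 0.18 × 0.12 = 0.0216
  Urn IV: 0.34 × 0.49 = 0.1666
Sum = 0.22336.
P(Urn VI | striped) = 0.0294/0.22336 ≈ 0.1316
P(Urn III | striped) = 0.00576/0.22336 ≈ 0.0258
P(Urn I | striped) = 0.0216/0.22336 ≈ 0.0967
P(Urn IV | striped) = 0.1666/0.22336 ≈ 0.7459
(Check: 0.1316+0.0258+0.0967+0.7459 = 1.0000.)

Urn VI 0.1316, Urn III 0.0258, Urn I 0.0967, Urn IV 0.7459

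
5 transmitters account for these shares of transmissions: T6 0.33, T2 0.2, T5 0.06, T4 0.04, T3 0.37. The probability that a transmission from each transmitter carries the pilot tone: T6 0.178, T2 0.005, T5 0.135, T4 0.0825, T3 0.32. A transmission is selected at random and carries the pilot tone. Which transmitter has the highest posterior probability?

Prior × likelihood for each hypothesis:
  T6: 0.33 × 0.178 = 0.05874
  T2: 0.2 × 0.005 = 0.001
  T5: 0.06 × 0.135 = 0.0081
  T4: 0.04 × 0.0825 = 0.0033
  T3: 0.37 × 0.32 = 0.1184
Total = 0.18954.
Largest term belongs to T3, so T3 is most probable.

T3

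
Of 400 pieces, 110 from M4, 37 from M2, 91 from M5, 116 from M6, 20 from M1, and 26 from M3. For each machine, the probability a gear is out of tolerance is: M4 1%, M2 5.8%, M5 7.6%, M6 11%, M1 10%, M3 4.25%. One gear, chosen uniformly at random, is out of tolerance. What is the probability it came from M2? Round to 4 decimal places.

Unnormalized posteriors (prior × likelihood):
  M4: 0.275 × 0.01 = 0.00275
  M2: 0.0925 × 0.058 = 0.005365
  M5: 0.2275 × 0.076 = 0.01729
  M6: 0.29 × 0.11 = 0.0319
  M1: 0.05 × 0.1 = 0.005
  M3: 0.065 × 0.0425 = 0.0027625
Sum = 0.0650675.
P(M2 | evidence) = 0.005365 / 0.0650675 ≈ 0.0825.

0.0825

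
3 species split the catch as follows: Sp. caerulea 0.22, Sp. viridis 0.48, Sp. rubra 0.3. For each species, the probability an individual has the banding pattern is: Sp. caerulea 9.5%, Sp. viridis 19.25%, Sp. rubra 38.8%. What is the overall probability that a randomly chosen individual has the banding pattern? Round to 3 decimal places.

By Bayes' rule, posterior ∝ prior × likelihood:
  Sp. caerulea: 0.22 × 0.095 = 0.0209
  Sp. viridis: 0.48 × 0.1925 = 0.0924
  Sp. rubra: 0.3 × 0.388 = 0.1164
P(banded) = 0.0209 + 0.0924 + 0.1164 = 0.2297 → 0.230.

0.230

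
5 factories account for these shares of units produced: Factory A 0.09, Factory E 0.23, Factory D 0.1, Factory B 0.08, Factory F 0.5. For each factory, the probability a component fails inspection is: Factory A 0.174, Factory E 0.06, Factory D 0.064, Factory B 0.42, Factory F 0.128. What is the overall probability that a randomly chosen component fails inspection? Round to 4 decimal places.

0.1335

Unnormalized posteriors (prior × likelihood):
  Factory A: 0.09 × 0.174 = 0.01566
  Factory E: 0.23 × 0.06 = 0.0138
  Factory D: 0.1 × 0.064 = 0.0064
  Factory B: 0.08 × 0.42 = 0.0336
  Factory F: 0.5 × 0.128 = 0.064
P(nonconforming) = 0.01566 + 0.0138 + 0.0064 + 0.0336 + 0.064 = 0.13346 → 0.1335.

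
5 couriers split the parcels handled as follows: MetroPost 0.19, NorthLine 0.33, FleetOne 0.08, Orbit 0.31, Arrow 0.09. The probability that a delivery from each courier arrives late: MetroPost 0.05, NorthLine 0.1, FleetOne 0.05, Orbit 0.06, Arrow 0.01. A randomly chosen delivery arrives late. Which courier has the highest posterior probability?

Unnormalized posteriors (prior × likelihood):
  MetroPost: 0.19 × 0.05 = 0.0095
  NorthLine: 0.33 × 0.1 = 0.033
  FleetOne: 0.08 × 0.05 = 0.004
  Orbit: 0.31 × 0.06 = 0.0186
  Arrow: 0.09 × 0.01 = 0.0009
Sum = 0.066.
Largest term belongs to NorthLine, so NorthLine is most probable.

NorthLine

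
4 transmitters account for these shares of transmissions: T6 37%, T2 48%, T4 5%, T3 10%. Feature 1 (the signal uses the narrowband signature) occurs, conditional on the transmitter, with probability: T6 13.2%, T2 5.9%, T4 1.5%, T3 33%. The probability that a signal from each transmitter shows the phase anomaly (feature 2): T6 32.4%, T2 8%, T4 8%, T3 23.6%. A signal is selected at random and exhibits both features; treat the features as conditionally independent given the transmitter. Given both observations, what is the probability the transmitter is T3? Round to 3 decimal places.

Prior × likelihood for each hypothesis:
  T6: 0.37 × 0.132 × 0.324 = 0.01582416
  T2: 0.48 × 0.059 × 0.08 = 0.0022656
  T4: 0.05 × 0.015 × 0.08 = 0.00006
  T3: 0.1 × 0.33 × 0.236 = 0.007788
Sum = 0.02593776.
P(T3 | evidence) = 0.007788 / 0.02593776 ≈ 0.300.

0.300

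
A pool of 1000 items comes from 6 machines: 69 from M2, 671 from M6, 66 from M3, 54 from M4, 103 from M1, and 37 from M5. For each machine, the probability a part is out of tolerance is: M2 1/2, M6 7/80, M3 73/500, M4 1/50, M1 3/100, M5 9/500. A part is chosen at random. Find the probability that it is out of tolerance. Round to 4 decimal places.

0.1077

By Bayes' rule, posterior ∝ prior × likelihood:
  M2: 0.069 × 0.5 = 0.0345
  M6: 0.671 × 0.0875 = 0.0587125
  M3: 0.066 × 0.146 = 0.009636
  M4: 0.054 × 0.02 = 0.00108
  M1: 0.103 × 0.03 = 0.00309
  M5: 0.037 × 0.018 = 0.000666
P(oversize) = 0.0345 + 0.0587125 + 0.009636 + 0.00108 + 0.00309 + 0.000666 = 0.1076845 → 0.1077.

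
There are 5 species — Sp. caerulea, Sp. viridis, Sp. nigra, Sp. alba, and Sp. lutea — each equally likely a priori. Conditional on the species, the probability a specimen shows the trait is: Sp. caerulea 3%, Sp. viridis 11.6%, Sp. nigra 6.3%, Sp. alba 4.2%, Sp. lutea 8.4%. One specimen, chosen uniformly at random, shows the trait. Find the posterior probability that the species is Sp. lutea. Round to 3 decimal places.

Since the prior is uniform, the posterior is proportional to the likelihood:
  Sp. caerulea: 0.03
  Sp. viridis: 0.116
  Sp. nigra: 0.063
  Sp. alba: 0.042
  Sp. lutea: 0.084
Sum = 0.335.
P(Sp. lutea | evidence) = 0.084 / 0.335 ≈ 0.251.

0.251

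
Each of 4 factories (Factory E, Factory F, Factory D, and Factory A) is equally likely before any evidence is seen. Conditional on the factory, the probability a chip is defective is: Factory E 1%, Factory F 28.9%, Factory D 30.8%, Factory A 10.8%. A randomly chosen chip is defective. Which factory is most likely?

Factory D

With a uniform prior (1/4 each), posterior ∝ likelihood:
  Factory E: 0.01
  Factory F: 0.289
  Factory D: 0.308
  Factory A: 0.108
Normalizing constant = 0.715.
Largest term belongs to Factory D, so Factory D is most probable.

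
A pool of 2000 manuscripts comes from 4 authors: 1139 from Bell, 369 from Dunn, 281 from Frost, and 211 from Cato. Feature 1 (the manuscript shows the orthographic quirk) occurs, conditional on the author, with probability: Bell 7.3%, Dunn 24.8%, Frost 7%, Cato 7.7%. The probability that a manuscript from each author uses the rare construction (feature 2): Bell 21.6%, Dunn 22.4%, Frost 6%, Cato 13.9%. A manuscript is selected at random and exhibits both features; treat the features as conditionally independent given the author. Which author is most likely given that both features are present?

Unnormalized posteriors (prior × likelihood):
  Bell: 0.5695 × 0.073 × 0.216 = 0.008979876
  Dunn: 0.1845 × 0.248 × 0.224 = 0.010249344
  Frost: 0.1405 × 0.07 × 0.06 = 0.0005901
  Cato: 0.1055 × 0.077 × 0.139 = 0.0011291665
Normalizing constant = 0.0209484865.
Largest term belongs to Dunn, so Dunn is most probable.

Dunn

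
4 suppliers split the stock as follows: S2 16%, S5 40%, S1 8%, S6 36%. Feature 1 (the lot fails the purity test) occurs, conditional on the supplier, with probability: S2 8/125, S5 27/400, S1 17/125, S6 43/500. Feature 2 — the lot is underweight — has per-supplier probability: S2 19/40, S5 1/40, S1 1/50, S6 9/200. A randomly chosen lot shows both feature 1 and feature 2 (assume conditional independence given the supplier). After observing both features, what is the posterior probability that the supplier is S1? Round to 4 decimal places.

0.0304

Unnormalized posteriors (prior × likelihood):
  S2: 0.16 × 0.064 × 0.475 = 0.004864
  S5: 0.4 × 0.0675 × 0.025 = 0.000675
  S1: 0.08 × 0.136 × 0.02 = 0.0002176
  S6: 0.36 × 0.086 × 0.045 = 0.0013932
Normalizing constant = 0.0071498.
P(S1 | evidence) = 0.0002176 / 0.0071498 ≈ 0.0304.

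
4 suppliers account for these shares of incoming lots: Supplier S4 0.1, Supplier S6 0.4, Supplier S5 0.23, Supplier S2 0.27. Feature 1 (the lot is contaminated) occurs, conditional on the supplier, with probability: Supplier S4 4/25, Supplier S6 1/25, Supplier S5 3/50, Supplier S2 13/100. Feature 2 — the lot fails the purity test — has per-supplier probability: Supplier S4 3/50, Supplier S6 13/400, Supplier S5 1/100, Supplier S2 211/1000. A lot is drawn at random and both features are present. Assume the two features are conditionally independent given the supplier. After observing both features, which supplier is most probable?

Supplier S2

Compute prior × likelihood for every hypothesis:
  Supplier S4: 0.1 × 0.16 × 0.06 = 0.00096
  Supplier S6: 0.4 × 0.04 × 0.0325 = 0.00052
  Supplier S5: 0.23 × 0.06 × 0.01 = 0.000138
  Supplier S2: 0.27 × 0.13 × 0.211 = 0.0074061
Total = 0.0090241.
Largest term belongs to Supplier S2, so Supplier S2 is most probable.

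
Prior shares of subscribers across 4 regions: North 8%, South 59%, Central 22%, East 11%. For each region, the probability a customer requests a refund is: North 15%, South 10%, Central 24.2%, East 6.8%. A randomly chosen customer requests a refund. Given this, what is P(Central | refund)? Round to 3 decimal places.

Unnormalized posteriors (prior × likelihood):
  North: 0.08 × 0.15 = 0.012
  South: 0.59 × 0.1 = 0.059
  Central: 0.22 × 0.242 = 0.05324
  East: 0.11 × 0.068 = 0.00748
Total = 0.13172.
P(Central | evidence) = 0.05324 / 0.13172 ≈ 0.404.

0.404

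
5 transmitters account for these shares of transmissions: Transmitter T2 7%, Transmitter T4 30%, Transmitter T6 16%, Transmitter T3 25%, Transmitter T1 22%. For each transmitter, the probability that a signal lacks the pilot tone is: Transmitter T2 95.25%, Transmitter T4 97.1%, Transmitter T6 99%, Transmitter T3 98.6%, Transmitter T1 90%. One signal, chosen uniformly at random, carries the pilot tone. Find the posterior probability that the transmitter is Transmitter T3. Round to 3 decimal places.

Taking complements, P(pilot | each) = Transmitter T2 0.0475, Transmitter T4 0.029, Transmitter T6 0.01, Transmitter T3 0.014, Transmitter T1 0.1.
Prior × likelihood for each hypothesis:
  Transmitter T2: 0.07 × 0.0475 = 0.003325
  Transmitter T4: 0.3 × 0.029 = 0.0087
  Transmitter T6: 0.16 × 0.01 = 0.0016
  Transmitter T3: 0.25 × 0.014 = 0.0035
  Transmitter T1: 0.22 × 0.1 = 0.022
Normalizing constant = 0.039125.
P(Transmitter T3 | evidence) = 0.0035 / 0.039125 ≈ 0.089.

0.089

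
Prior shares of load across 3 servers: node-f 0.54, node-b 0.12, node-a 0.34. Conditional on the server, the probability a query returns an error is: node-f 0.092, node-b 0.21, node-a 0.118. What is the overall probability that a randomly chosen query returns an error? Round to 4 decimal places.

By Bayes' rule, posterior ∝ prior × likelihood:
  node-f: 0.54 × 0.092 = 0.04968
  node-b: 0.12 × 0.21 = 0.0252
  node-a: 0.34 × 0.118 = 0.04012
P(error) = 0.04968 + 0.0252 + 0.04012 = 0.115 → 0.1150.

0.1150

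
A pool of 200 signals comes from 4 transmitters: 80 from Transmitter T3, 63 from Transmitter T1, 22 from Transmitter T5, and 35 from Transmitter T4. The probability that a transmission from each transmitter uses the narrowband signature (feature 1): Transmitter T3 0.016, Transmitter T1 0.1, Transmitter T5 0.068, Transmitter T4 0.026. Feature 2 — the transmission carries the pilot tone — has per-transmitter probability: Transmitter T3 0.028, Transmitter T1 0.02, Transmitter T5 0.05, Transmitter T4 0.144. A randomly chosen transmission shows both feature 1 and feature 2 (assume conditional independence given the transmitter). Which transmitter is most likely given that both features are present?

Compute prior × likelihood for every hypothesis:
  Transmitter T3: 0.4 × 0.016 × 0.028 = 0.0001792
  Transmitter T1: 0.315 × 0.1 × 0.02 = 0.00063
  Transmitter T5: 0.11 × 0.068 × 0.05 = 0.000374
  Transmitter T4: 0.175 × 0.026 × 0.144 = 0.0006552
Normalizing constant = 0.0018384.
Largest term belongs to Transmitter T4, so Transmitter T4 is most probable.

Transmitter T4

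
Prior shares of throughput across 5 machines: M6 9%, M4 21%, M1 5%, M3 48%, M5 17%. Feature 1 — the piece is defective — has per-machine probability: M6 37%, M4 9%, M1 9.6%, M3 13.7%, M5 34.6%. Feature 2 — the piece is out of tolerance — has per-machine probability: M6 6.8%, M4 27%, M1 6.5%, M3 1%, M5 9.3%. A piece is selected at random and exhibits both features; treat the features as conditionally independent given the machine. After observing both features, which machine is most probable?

By Bayes' rule, posterior ∝ prior × likelihood:
  M6: 0.09 × 0.37 × 0.068 = 0.0022644
  M4: 0.21 × 0.09 × 0.27 = 0.005103
  M1: 0.05 × 0.096 × 0.065 = 0.000312
  M3: 0.48 × 0.137 × 0.01 = 0.0006576
  M5: 0.17 × 0.346 × 0.093 = 0.00547026
Sum = 0.01380726.
Largest term belongs to M5, so M5 is most probable.

M5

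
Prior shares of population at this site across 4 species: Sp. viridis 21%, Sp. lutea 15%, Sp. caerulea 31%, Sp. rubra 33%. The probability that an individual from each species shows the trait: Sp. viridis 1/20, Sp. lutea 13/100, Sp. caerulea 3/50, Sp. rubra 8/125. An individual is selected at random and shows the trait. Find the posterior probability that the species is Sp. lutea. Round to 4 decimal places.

0.2797

By Bayes' rule, posterior ∝ prior × likelihood:
  Sp. viridis: 0.21 × 0.05 = 0.0105
  Sp. lutea: 0.15 × 0.13 = 0.0195
  Sp. caerulea: 0.31 × 0.06 = 0.0186
  Sp. rubra: 0.33 × 0.064 = 0.02112
Total = 0.06972.
P(Sp. lutea | evidence) = 0.0195 / 0.06972 ≈ 0.2797.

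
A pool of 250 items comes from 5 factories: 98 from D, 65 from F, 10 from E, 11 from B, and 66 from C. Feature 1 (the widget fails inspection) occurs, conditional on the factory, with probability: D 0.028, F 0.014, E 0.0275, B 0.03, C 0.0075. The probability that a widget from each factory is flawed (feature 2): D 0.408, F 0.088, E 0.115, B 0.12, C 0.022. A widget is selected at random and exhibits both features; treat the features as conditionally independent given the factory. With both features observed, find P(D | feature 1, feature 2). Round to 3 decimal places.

Prior × likelihood for each hypothesis:
  D: 0.392 × 0.028 × 0.408 = 0.004478208
  F: 0.26 × 0.014 × 0.088 = 0.00032032
  E: 0.04 × 0.0275 × 0.115 = 0.0001265
  B: 0.044 × 0.03 × 0.12 = 0.0001584
  C: 0.264 × 0.0075 × 0.022 = 0.00004356
Normalizing constant = 0.005126988.
P(D | evidence) = 0.004478208 / 0.005126988 ≈ 0.873.

0.873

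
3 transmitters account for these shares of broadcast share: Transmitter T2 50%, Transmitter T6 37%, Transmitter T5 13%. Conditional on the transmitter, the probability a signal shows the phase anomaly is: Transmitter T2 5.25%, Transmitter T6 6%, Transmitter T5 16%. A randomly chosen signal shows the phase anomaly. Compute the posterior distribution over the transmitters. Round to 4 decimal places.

Compute prior × likelihood for every hypothesis:
  Transmitter T2: 0.5 × 0.0525 = 0.02625
  Transmitter T6: 0.37 × 0.06 = 0.0222
  Transmitter T5: 0.13 × 0.16 = 0.0208
Sum = 0.06925.
P(Transmitter T2 | anomaly) = 0.02625/0.06925 ≈ 0.3791
P(Transmitter T6 | anomaly) = 0.0222/0.06925 ≈ 0.3206
P(Transmitter T5 | anomaly) = 0.0208/0.06925 ≈ 0.3004

Transmitter T2 0.3791, Transmitter T6 0.3206, Transmitter T5 0.3004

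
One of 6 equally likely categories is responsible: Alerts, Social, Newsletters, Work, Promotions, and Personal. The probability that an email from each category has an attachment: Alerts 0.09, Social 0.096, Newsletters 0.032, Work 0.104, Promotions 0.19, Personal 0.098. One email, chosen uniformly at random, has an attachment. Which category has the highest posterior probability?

Since the prior is uniform, the posterior is proportional to the likelihood:
  Alerts: 0.09
  Social: 0.096
  Newsletters: 0.032
  Work: 0.104
  Promotions: 0.19
  Personal: 0.098
Normalizing constant = 0.61.
Largest term belongs to Promotions, so Promotions is most probable.

Promotions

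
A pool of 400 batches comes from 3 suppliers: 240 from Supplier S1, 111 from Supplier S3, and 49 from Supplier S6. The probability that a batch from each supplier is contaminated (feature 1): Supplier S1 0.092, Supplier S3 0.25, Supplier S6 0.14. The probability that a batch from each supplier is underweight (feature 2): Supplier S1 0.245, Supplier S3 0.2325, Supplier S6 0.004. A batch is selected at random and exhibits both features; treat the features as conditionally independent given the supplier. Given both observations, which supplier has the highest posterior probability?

Supplier S3

Prior × likelihood for each hypothesis:
  Supplier S1: 0.6 × 0.092 × 0.245 = 0.013524
  Supplier S3: 0.2775 × 0.25 × 0.2325 = 0.0161296875
  Supplier S6: 0.1225 × 0.14 × 0.004 = 0.0000686
Sum = 0.0297222875.
Largest term belongs to Supplier S3, so Supplier S3 is most probable.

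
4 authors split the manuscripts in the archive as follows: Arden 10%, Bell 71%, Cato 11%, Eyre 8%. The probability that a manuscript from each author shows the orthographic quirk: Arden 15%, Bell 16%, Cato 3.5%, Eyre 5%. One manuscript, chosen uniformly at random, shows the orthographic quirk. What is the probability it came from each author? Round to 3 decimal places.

Arden 0.110, Bell 0.833, Cato 0.028, Eyre 0.029

Compute prior × likelihood for every hypothesis:
  Arden: 0.1 × 0.15 = 0.015
  Bell: 0.71 × 0.16 = 0.1136
  Cato: 0.11 × 0.035 = 0.00385
  Eyre: 0.08 × 0.05 = 0.004
Total = 0.13645.
P(Arden | quirk) = 0.015/0.13645 ≈ 0.110
P(Bell | quirk) = 0.1136/0.13645 ≈ 0.833
P(Cato | quirk) = 0.00385/0.13645 ≈ 0.028
P(Eyre | quirk) = 0.004/0.13645 ≈ 0.029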